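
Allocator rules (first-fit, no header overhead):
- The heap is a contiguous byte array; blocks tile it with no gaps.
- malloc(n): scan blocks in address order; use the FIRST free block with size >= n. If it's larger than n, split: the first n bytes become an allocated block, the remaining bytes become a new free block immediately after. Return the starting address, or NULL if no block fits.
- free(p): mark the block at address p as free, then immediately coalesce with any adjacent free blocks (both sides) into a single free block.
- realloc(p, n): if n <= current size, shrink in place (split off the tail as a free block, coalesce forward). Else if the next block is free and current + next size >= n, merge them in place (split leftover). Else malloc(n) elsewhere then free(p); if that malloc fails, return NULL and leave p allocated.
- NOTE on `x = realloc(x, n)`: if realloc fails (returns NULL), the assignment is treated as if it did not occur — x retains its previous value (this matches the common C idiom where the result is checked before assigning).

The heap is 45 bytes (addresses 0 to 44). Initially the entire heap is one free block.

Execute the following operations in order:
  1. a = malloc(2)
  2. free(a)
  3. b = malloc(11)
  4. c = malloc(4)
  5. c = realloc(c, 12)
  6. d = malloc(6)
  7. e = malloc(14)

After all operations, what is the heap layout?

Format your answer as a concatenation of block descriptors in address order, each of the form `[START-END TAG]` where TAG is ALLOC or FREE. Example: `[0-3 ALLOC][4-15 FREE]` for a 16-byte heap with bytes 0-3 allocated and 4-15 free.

Op 1: a = malloc(2) -> a = 0; heap: [0-1 ALLOC][2-44 FREE]
Op 2: free(a) -> (freed a); heap: [0-44 FREE]
Op 3: b = malloc(11) -> b = 0; heap: [0-10 ALLOC][11-44 FREE]
Op 4: c = malloc(4) -> c = 11; heap: [0-10 ALLOC][11-14 ALLOC][15-44 FREE]
Op 5: c = realloc(c, 12) -> c = 11; heap: [0-10 ALLOC][11-22 ALLOC][23-44 FREE]
Op 6: d = malloc(6) -> d = 23; heap: [0-10 ALLOC][11-22 ALLOC][23-28 ALLOC][29-44 FREE]
Op 7: e = malloc(14) -> e = 29; heap: [0-10 ALLOC][11-22 ALLOC][23-28 ALLOC][29-42 ALLOC][43-44 FREE]

Answer: [0-10 ALLOC][11-22 ALLOC][23-28 ALLOC][29-42 ALLOC][43-44 FREE]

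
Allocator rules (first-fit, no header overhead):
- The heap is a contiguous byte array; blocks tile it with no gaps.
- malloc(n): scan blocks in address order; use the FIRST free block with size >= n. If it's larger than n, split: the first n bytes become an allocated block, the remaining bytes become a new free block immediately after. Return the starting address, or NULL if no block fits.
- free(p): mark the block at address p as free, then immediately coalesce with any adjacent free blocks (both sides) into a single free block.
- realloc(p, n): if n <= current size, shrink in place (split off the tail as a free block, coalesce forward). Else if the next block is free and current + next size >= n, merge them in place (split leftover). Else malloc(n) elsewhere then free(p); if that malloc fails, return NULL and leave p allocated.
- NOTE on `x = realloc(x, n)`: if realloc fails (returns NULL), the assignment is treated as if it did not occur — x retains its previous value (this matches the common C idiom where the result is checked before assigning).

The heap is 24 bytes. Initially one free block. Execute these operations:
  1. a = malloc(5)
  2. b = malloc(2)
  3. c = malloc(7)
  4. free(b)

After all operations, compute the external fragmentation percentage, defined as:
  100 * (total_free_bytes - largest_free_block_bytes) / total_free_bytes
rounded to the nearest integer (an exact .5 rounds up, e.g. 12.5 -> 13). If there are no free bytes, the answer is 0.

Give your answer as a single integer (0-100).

Op 1: a = malloc(5) -> a = 0; heap: [0-4 ALLOC][5-23 FREE]
Op 2: b = malloc(2) -> b = 5; heap: [0-4 ALLOC][5-6 ALLOC][7-23 FREE]
Op 3: c = malloc(7) -> c = 7; heap: [0-4 ALLOC][5-6 ALLOC][7-13 ALLOC][14-23 FREE]
Op 4: free(b) -> (freed b); heap: [0-4 ALLOC][5-6 FREE][7-13 ALLOC][14-23 FREE]
Free blocks: [2 10] total_free=12 largest=10 -> 100*(12-10)/12 = 200/12 ≈ 16.667 -> rounds to 17

Answer: 17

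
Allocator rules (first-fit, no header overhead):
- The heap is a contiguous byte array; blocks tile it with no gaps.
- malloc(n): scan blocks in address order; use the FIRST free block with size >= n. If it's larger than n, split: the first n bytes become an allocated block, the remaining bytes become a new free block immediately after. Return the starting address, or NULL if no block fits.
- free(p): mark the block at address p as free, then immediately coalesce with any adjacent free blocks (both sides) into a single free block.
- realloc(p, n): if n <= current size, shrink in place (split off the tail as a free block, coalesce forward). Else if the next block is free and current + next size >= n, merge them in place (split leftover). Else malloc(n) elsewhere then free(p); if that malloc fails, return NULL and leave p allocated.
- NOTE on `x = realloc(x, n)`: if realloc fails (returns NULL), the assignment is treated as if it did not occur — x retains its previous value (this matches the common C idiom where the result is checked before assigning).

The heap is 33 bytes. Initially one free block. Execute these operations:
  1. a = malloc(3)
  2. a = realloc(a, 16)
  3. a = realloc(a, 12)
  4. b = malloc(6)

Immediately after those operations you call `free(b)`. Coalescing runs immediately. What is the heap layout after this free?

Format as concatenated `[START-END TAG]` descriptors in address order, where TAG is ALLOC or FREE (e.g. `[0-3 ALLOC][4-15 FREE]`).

Answer: [0-11 ALLOC][12-32 FREE]

Derivation:
Op 1: a = malloc(3) -> a = 0; heap: [0-2 ALLOC][3-32 FREE]
Op 2: a = realloc(a, 16) -> a = 0; heap: [0-15 ALLOC][16-32 FREE]
Op 3: a = realloc(a, 12) -> a = 0; heap: [0-11 ALLOC][12-32 FREE]
Op 4: b = malloc(6) -> b = 12; heap: [0-11 ALLOC][12-17 ALLOC][18-32 FREE]
free(b): b = 12 -> block [12-17 ALLOC]; mark free, coalesce with adjacent free neighbors -> [0-11 ALLOC][12-32 FREE]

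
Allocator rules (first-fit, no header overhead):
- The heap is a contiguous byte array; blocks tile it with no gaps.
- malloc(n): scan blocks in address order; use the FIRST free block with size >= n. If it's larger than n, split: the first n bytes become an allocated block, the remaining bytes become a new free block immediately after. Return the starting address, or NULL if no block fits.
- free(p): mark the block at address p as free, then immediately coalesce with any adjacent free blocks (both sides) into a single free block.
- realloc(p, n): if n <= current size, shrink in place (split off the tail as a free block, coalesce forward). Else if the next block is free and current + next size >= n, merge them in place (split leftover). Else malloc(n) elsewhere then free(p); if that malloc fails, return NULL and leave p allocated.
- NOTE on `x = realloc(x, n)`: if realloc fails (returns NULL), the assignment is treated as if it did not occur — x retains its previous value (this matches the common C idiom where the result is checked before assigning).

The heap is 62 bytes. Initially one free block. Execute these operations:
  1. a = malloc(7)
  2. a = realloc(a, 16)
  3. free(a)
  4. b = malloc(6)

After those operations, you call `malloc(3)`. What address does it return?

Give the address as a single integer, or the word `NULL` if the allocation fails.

Answer: 6

Derivation:
Op 1: a = malloc(7) -> a = 0; heap: [0-6 ALLOC][7-61 FREE]
Op 2: a = realloc(a, 16) -> a = 0; heap: [0-15 ALLOC][16-61 FREE]
Op 3: free(a) -> (freed a); heap: [0-61 FREE]
Op 4: b = malloc(6) -> b = 0; heap: [0-5 ALLOC][6-61 FREE]
malloc(3): first-fit scan over [0-5 ALLOC][6-61 FREE] -> 6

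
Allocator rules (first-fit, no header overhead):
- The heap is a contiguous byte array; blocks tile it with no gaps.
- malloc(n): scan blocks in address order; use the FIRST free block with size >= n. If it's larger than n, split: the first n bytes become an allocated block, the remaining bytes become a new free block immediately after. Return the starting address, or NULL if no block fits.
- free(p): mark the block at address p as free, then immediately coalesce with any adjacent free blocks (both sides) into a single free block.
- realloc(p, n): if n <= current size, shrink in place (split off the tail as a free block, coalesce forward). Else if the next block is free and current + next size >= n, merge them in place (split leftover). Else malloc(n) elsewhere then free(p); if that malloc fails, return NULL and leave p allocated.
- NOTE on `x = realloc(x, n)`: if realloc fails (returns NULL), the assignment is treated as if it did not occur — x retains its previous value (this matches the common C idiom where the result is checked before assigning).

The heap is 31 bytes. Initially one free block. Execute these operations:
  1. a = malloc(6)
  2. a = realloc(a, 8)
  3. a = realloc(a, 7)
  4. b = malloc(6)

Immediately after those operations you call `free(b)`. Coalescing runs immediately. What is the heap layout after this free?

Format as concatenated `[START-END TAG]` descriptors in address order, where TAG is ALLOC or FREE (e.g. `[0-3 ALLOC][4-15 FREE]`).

Answer: [0-6 ALLOC][7-30 FREE]

Derivation:
Op 1: a = malloc(6) -> a = 0; heap: [0-5 ALLOC][6-30 FREE]
Op 2: a = realloc(a, 8) -> a = 0; heap: [0-7 ALLOC][8-30 FREE]
Op 3: a = realloc(a, 7) -> a = 0; heap: [0-6 ALLOC][7-30 FREE]
Op 4: b = malloc(6) -> b = 7; heap: [0-6 ALLOC][7-12 ALLOC][13-30 FREE]
free(b): b = 7 -> block [7-12 ALLOC]; mark free, coalesce with adjacent free neighbors -> [0-6 ALLOC][7-30 FREE]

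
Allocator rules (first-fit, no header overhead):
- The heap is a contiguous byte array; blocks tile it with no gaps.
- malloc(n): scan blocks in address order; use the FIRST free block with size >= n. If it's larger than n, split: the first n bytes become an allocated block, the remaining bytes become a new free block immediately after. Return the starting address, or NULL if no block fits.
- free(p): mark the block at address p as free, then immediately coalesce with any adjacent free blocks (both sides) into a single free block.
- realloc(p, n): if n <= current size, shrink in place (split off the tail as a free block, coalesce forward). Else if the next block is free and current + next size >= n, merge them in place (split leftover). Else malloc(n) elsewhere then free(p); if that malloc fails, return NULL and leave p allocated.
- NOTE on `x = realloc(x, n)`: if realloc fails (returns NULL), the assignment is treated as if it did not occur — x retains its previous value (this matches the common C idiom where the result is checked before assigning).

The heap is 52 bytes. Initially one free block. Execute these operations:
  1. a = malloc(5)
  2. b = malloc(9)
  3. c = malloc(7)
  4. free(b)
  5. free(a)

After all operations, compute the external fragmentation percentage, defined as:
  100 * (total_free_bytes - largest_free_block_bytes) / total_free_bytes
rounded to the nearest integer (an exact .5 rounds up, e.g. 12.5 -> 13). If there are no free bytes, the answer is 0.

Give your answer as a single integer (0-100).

Answer: 31

Derivation:
Op 1: a = malloc(5) -> a = 0; heap: [0-4 ALLOC][5-51 FREE]
Op 2: b = malloc(9) -> b = 5; heap: [0-4 ALLOC][5-13 ALLOC][14-51 FREE]
Op 3: c = malloc(7) -> c = 14; heap: [0-4 ALLOC][5-13 ALLOC][14-20 ALLOC][21-51 FREE]
Op 4: free(b) -> (freed b); heap: [0-4 ALLOC][5-13 FREE][14-20 ALLOC][21-51 FREE]
Op 5: free(a) -> (freed a); heap: [0-13 FREE][14-20 ALLOC][21-51 FREE]
Free blocks: [14 31] total_free=45 largest=31 -> 100*(45-31)/45 = 1400/45 ≈ 31.111 -> rounds to 31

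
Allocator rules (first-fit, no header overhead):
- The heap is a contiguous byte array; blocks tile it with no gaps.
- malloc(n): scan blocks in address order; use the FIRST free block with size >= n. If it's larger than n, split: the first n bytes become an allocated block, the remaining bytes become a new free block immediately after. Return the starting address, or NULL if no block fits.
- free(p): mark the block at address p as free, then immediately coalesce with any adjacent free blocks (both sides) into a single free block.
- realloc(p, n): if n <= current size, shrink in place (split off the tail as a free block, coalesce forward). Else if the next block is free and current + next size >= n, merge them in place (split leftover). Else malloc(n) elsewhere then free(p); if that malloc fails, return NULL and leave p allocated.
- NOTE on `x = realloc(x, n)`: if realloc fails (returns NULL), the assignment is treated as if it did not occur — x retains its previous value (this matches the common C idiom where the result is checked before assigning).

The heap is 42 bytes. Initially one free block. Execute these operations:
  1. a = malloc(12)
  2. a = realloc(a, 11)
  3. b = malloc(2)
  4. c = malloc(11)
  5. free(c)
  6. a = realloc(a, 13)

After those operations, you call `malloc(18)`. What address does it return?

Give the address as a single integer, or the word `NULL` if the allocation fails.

Answer: NULL

Derivation:
Op 1: a = malloc(12) -> a = 0; heap: [0-11 ALLOC][12-41 FREE]
Op 2: a = realloc(a, 11) -> a = 0; heap: [0-10 ALLOC][11-41 FREE]
Op 3: b = malloc(2) -> b = 11; heap: [0-10 ALLOC][11-12 ALLOC][13-41 FREE]
Op 4: c = malloc(11) -> c = 13; heap: [0-10 ALLOC][11-12 ALLOC][13-23 ALLOC][24-41 FREE]
Op 5: free(c) -> (freed c); heap: [0-10 ALLOC][11-12 ALLOC][13-41 FREE]
Op 6: a = realloc(a, 13) -> a = 13; heap: [0-10 FREE][11-12 ALLOC][13-25 ALLOC][26-41 FREE]
malloc(18): first-fit scan over [0-10 FREE][11-12 ALLOC][13-25 ALLOC][26-41 FREE] -> NULL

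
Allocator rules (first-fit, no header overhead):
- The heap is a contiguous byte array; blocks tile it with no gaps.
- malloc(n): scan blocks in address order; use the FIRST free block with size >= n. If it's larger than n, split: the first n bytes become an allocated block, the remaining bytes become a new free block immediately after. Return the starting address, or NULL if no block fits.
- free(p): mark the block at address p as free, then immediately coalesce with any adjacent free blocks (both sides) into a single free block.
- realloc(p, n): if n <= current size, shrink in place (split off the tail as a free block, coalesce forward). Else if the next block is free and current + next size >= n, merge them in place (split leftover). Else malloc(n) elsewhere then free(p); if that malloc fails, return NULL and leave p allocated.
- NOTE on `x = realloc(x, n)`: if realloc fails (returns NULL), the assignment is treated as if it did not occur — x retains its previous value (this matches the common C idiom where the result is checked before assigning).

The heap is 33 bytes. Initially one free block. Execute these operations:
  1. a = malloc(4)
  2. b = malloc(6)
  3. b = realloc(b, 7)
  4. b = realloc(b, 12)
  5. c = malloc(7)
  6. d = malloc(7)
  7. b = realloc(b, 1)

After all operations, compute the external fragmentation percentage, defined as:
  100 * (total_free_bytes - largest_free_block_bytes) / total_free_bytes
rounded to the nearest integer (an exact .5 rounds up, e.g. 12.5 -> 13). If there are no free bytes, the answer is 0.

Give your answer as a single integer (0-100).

Op 1: a = malloc(4) -> a = 0; heap: [0-3 ALLOC][4-32 FREE]
Op 2: b = malloc(6) -> b = 4; heap: [0-3 ALLOC][4-9 ALLOC][10-32 FREE]
Op 3: b = realloc(b, 7) -> b = 4; heap: [0-3 ALLOC][4-10 ALLOC][11-32 FREE]
Op 4: b = realloc(b, 12) -> b = 4; heap: [0-3 ALLOC][4-15 ALLOC][16-32 FREE]
Op 5: c = malloc(7) -> c = 16; heap: [0-3 ALLOC][4-15 ALLOC][16-22 ALLOC][23-32 FREE]
Op 6: d = malloc(7) -> d = 23; heap: [0-3 ALLOC][4-15 ALLOC][16-22 ALLOC][23-29 ALLOC][30-32 FREE]
Op 7: b = realloc(b, 1) -> b = 4; heap: [0-3 ALLOC][4-4 ALLOC][5-15 FREE][16-22 ALLOC][23-29 ALLOC][30-32 FREE]
Free blocks: [11 3] total_free=14 largest=11 -> 100*(14-11)/14 = 300/14 ≈ 21.429 -> rounds to 21

Answer: 21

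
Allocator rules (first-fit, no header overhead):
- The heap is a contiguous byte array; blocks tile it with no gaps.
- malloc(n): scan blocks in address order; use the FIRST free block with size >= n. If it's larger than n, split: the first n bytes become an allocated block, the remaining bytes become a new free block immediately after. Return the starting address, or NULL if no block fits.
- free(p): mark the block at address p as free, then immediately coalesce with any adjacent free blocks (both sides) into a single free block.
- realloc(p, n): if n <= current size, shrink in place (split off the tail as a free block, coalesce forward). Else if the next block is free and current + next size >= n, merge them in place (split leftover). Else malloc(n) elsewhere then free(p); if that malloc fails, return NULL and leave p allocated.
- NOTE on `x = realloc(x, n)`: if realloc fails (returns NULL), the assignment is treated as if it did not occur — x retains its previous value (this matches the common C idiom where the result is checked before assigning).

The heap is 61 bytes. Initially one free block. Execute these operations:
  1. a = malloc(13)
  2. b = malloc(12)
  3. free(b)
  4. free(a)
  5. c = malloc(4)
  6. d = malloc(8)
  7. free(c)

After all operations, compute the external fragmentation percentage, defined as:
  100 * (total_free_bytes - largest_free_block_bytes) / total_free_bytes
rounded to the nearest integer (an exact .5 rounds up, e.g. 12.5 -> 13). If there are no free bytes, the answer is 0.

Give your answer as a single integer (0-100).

Answer: 8

Derivation:
Op 1: a = malloc(13) -> a = 0; heap: [0-12 ALLOC][13-60 FREE]
Op 2: b = malloc(12) -> b = 13; heap: [0-12 ALLOC][13-24 ALLOC][25-60 FREE]
Op 3: free(b) -> (freed b); heap: [0-12 ALLOC][13-60 FREE]
Op 4: free(a) -> (freed a); heap: [0-60 FREE]
Op 5: c = malloc(4) -> c = 0; heap: [0-3 ALLOC][4-60 FREE]
Op 6: d = malloc(8) -> d = 4; heap: [0-3 ALLOC][4-11 ALLOC][12-60 FREE]
Op 7: free(c) -> (freed c); heap: [0-3 FREE][4-11 ALLOC][12-60 FREE]
Free blocks: [4 49] total_free=53 largest=49 -> 100*(53-49)/53 = 400/53 ≈ 7.547 -> rounds to 8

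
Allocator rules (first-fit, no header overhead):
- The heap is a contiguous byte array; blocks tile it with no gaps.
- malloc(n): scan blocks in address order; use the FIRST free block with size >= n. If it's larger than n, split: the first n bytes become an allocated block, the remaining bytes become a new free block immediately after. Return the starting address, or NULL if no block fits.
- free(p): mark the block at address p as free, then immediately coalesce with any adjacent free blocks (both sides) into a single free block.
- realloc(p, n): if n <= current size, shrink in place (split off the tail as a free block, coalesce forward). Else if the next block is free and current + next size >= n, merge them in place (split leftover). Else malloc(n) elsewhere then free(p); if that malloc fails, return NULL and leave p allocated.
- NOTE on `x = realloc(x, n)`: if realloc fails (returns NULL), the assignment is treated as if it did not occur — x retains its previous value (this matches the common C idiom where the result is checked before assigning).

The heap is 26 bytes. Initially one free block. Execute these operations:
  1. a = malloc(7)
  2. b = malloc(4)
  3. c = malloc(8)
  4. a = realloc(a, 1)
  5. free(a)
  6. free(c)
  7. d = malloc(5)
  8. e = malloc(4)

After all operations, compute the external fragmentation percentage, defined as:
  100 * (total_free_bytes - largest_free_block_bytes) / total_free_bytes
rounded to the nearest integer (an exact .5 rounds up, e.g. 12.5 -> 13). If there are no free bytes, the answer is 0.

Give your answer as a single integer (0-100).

Op 1: a = malloc(7) -> a = 0; heap: [0-6 ALLOC][7-25 FREE]
Op 2: b = malloc(4) -> b = 7; heap: [0-6 ALLOC][7-10 ALLOC][11-25 FREE]
Op 3: c = malloc(8) -> c = 11; heap: [0-6 ALLOC][7-10 ALLOC][11-18 ALLOC][19-25 FREE]
Op 4: a = realloc(a, 1) -> a = 0; heap: [0-0 ALLOC][1-6 FREE][7-10 ALLOC][11-18 ALLOC][19-25 FREE]
Op 5: free(a) -> (freed a); heap: [0-6 FREE][7-10 ALLOC][11-18 ALLOC][19-25 FREE]
Op 6: free(c) -> (freed c); heap: [0-6 FREE][7-10 ALLOC][11-25 FREE]
Op 7: d = malloc(5) -> d = 0; heap: [0-4 ALLOC][5-6 FREE][7-10 ALLOC][11-25 FREE]
Op 8: e = malloc(4) -> e = 11; heap: [0-4 ALLOC][5-6 FREE][7-10 ALLOC][11-14 ALLOC][15-25 FREE]
Free blocks: [2 11] total_free=13 largest=11 -> 100*(13-11)/13 = 200/13 ≈ 15.385 -> rounds to 15

Answer: 15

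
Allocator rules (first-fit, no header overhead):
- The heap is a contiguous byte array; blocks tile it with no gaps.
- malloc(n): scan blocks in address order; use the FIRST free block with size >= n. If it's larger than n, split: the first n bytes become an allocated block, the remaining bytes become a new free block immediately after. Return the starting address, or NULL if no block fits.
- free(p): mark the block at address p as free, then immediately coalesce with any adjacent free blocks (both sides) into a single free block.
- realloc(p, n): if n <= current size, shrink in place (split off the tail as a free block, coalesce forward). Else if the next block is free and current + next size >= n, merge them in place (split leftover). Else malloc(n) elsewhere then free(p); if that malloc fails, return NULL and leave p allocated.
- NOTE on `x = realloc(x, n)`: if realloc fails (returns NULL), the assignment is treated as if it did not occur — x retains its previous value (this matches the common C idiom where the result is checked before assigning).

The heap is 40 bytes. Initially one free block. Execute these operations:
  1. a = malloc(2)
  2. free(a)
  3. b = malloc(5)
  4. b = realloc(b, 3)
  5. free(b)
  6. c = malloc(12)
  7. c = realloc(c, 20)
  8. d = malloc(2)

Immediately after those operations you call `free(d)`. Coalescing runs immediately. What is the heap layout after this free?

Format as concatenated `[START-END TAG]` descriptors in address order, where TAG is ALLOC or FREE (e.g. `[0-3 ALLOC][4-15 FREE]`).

Answer: [0-19 ALLOC][20-39 FREE]

Derivation:
Op 1: a = malloc(2) -> a = 0; heap: [0-1 ALLOC][2-39 FREE]
Op 2: free(a) -> (freed a); heap: [0-39 FREE]
Op 3: b = malloc(5) -> b = 0; heap: [0-4 ALLOC][5-39 FREE]
Op 4: b = realloc(b, 3) -> b = 0; heap: [0-2 ALLOC][3-39 FREE]
Op 5: free(b) -> (freed b); heap: [0-39 FREE]
Op 6: c = malloc(12) -> c = 0; heap: [0-11 ALLOC][12-39 FREE]
Op 7: c = realloc(c, 20) -> c = 0; heap: [0-19 ALLOC][20-39 FREE]
Op 8: d = malloc(2) -> d = 20; heap: [0-19 ALLOC][20-21 ALLOC][22-39 FREE]
free(d): d = 20 -> block [20-21 ALLOC]; mark free, coalesce with adjacent free neighbors -> [0-19 ALLOC][20-39 FREE]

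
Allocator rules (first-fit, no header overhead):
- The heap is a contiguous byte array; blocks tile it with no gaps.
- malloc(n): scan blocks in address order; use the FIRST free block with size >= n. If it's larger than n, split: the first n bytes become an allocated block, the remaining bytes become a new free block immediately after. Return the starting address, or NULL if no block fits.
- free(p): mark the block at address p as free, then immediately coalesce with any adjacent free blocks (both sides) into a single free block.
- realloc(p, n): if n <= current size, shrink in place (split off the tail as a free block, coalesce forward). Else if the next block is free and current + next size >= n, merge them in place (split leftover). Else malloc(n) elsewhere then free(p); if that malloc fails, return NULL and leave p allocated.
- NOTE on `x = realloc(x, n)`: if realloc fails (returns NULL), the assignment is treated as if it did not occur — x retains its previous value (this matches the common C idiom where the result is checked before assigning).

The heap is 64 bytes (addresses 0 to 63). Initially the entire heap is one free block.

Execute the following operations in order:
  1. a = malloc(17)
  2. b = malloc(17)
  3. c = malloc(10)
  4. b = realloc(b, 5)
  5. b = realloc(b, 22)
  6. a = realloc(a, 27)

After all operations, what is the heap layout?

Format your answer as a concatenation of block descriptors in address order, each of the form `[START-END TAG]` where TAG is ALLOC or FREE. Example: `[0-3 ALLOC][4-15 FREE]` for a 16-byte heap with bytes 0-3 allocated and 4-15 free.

Op 1: a = malloc(17) -> a = 0; heap: [0-16 ALLOC][17-63 FREE]
Op 2: b = malloc(17) -> b = 17; heap: [0-16 ALLOC][17-33 ALLOC][34-63 FREE]
Op 3: c = malloc(10) -> c = 34; heap: [0-16 ALLOC][17-33 ALLOC][34-43 ALLOC][44-63 FREE]
Op 4: b = realloc(b, 5) -> b = 17; heap: [0-16 ALLOC][17-21 ALLOC][22-33 FREE][34-43 ALLOC][44-63 FREE]
Op 5: b = realloc(b, 22) -> NULL (b unchanged); heap: [0-16 ALLOC][17-21 ALLOC][22-33 FREE][34-43 ALLOC][44-63 FREE]
Op 6: a = realloc(a, 27) -> NULL (a unchanged); heap: [0-16 ALLOC][17-21 ALLOC][22-33 FREE][34-43 ALLOC][44-63 FREE]

Answer: [0-16 ALLOC][17-21 ALLOC][22-33 FREE][34-43 ALLOC][44-63 FREE]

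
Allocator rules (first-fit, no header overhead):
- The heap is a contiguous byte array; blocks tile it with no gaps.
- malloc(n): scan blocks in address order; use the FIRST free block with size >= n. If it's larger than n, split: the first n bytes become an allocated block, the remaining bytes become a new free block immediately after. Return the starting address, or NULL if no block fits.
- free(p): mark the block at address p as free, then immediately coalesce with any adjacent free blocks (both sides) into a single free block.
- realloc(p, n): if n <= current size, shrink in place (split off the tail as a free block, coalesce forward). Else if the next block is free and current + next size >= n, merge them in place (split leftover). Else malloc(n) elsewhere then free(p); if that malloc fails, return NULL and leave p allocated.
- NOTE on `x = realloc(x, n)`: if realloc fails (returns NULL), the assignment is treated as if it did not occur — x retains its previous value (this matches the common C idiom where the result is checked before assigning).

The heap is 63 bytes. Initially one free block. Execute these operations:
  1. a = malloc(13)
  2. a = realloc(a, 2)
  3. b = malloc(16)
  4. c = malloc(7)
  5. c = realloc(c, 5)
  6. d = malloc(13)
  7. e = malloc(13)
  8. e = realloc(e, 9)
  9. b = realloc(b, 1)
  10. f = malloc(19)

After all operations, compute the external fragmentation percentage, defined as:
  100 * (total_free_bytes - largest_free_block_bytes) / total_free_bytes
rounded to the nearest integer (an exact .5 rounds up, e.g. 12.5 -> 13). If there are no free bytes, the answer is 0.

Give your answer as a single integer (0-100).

Answer: 45

Derivation:
Op 1: a = malloc(13) -> a = 0; heap: [0-12 ALLOC][13-62 FREE]
Op 2: a = realloc(a, 2) -> a = 0; heap: [0-1 ALLOC][2-62 FREE]
Op 3: b = malloc(16) -> b = 2; heap: [0-1 ALLOC][2-17 ALLOC][18-62 FREE]
Op 4: c = malloc(7) -> c = 18; heap: [0-1 ALLOC][2-17 ALLOC][18-24 ALLOC][25-62 FREE]
Op 5: c = realloc(c, 5) -> c = 18; heap: [0-1 ALLOC][2-17 ALLOC][18-22 ALLOC][23-62 FREE]
Op 6: d = malloc(13) -> d = 23; heap: [0-1 ALLOC][2-17 ALLOC][18-22 ALLOC][23-35 ALLOC][36-62 FREE]
Op 7: e = malloc(13) -> e = 36; heap: [0-1 ALLOC][2-17 ALLOC][18-22 ALLOC][23-35 ALLOC][36-48 ALLOC][49-62 FREE]
Op 8: e = realloc(e, 9) -> e = 36; heap: [0-1 ALLOC][2-17 ALLOC][18-22 ALLOC][23-35 ALLOC][36-44 ALLOC][45-62 FREE]
Op 9: b = realloc(b, 1) -> b = 2; heap: [0-1 ALLOC][2-2 ALLOC][3-17 FREE][18-22 ALLOC][23-35 ALLOC][36-44 ALLOC][45-62 FREE]
Op 10: f = malloc(19) -> f = NULL; heap: [0-1 ALLOC][2-2 ALLOC][3-17 FREE][18-22 ALLOC][23-35 ALLOC][36-44 ALLOC][45-62 FREE]
Free blocks: [15 18] total_free=33 largest=18 -> 100*(33-18)/33 = 1500/33 ≈ 45.455 -> rounds to 45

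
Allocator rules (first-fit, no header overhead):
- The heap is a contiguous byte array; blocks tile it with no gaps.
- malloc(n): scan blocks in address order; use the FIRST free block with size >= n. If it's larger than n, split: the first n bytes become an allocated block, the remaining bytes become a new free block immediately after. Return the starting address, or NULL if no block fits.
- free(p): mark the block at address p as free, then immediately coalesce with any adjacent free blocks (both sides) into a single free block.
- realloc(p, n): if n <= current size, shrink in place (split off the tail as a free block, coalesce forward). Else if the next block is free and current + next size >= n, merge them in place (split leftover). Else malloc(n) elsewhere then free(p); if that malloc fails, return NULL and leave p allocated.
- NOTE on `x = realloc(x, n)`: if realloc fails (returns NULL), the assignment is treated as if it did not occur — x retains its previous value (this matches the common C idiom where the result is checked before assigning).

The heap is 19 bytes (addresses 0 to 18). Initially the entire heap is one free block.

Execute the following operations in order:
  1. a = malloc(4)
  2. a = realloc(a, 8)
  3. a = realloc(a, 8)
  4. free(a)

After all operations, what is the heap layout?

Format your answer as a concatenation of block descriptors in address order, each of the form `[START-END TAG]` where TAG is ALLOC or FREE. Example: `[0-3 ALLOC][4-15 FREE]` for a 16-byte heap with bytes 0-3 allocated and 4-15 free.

Answer: [0-18 FREE]

Derivation:
Op 1: a = malloc(4) -> a = 0; heap: [0-3 ALLOC][4-18 FREE]
Op 2: a = realloc(a, 8) -> a = 0; heap: [0-7 ALLOC][8-18 FREE]
Op 3: a = realloc(a, 8) -> a = 0; heap: [0-7 ALLOC][8-18 FREE]
Op 4: free(a) -> (freed a); heap: [0-18 FREE]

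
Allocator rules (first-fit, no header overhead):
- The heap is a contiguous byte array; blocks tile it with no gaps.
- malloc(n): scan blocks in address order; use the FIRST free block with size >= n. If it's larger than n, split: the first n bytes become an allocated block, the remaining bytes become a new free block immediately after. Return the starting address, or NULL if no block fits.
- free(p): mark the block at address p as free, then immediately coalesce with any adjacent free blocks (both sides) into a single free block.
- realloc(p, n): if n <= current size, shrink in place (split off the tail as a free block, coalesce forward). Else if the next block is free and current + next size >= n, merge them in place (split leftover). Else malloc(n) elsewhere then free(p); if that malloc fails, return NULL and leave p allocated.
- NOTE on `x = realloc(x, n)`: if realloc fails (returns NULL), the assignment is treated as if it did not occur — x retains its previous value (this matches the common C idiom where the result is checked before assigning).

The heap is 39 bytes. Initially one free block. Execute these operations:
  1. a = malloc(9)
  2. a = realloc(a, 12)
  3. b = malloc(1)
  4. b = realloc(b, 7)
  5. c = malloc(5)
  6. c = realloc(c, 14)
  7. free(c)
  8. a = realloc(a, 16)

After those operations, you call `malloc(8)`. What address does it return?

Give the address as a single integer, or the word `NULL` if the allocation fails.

Op 1: a = malloc(9) -> a = 0; heap: [0-8 ALLOC][9-38 FREE]
Op 2: a = realloc(a, 12) -> a = 0; heap: [0-11 ALLOC][12-38 FREE]
Op 3: b = malloc(1) -> b = 12; heap: [0-11 ALLOC][12-12 ALLOC][13-38 FREE]
Op 4: b = realloc(b, 7) -> b = 12; heap: [0-11 ALLOC][12-18 ALLOC][19-38 FREE]
Op 5: c = malloc(5) -> c = 19; heap: [0-11 ALLOC][12-18 ALLOC][19-23 ALLOC][24-38 FREE]
Op 6: c = realloc(c, 14) -> c = 19; heap: [0-11 ALLOC][12-18 ALLOC][19-32 ALLOC][33-38 FREE]
Op 7: free(c) -> (freed c); heap: [0-11 ALLOC][12-18 ALLOC][19-38 FREE]
Op 8: a = realloc(a, 16) -> a = 19; heap: [0-11 FREE][12-18 ALLOC][19-34 ALLOC][35-38 FREE]
malloc(8): first-fit scan over [0-11 FREE][12-18 ALLOC][19-34 ALLOC][35-38 FREE] -> 0

Answer: 0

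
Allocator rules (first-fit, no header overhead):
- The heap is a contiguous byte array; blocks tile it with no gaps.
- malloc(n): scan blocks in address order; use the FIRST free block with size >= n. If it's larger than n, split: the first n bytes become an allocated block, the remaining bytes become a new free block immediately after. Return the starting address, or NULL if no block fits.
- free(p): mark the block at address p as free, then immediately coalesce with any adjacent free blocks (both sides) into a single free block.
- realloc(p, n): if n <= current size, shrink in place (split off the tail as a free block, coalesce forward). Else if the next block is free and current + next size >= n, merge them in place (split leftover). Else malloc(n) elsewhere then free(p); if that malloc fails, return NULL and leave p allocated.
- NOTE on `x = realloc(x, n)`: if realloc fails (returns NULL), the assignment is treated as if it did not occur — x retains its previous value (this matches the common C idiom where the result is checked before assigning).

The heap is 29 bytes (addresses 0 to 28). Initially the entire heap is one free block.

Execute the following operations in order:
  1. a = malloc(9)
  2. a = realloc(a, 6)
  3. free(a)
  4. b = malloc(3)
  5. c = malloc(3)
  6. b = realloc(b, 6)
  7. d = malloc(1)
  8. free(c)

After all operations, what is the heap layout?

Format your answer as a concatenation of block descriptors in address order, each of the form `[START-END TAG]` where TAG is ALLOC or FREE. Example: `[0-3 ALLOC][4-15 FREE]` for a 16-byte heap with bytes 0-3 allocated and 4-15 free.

Op 1: a = malloc(9) -> a = 0; heap: [0-8 ALLOC][9-28 FREE]
Op 2: a = realloc(a, 6) -> a = 0; heap: [0-5 ALLOC][6-28 FREE]
Op 3: free(a) -> (freed a); heap: [0-28 FREE]
Op 4: b = malloc(3) -> b = 0; heap: [0-2 ALLOC][3-28 FREE]
Op 5: c = malloc(3) -> c = 3; heap: [0-2 ALLOC][3-5 ALLOC][6-28 FREE]
Op 6: b = realloc(b, 6) -> b = 6; heap: [0-2 FREE][3-5 ALLOC][6-11 ALLOC][12-28 FREE]
Op 7: d = malloc(1) -> d = 0; heap: [0-0 ALLOC][1-2 FREE][3-5 ALLOC][6-11 ALLOC][12-28 FREE]
Op 8: free(c) -> (freed c); heap: [0-0 ALLOC][1-5 FREE][6-11 ALLOC][12-28 FREE]

Answer: [0-0 ALLOC][1-5 FREE][6-11 ALLOC][12-28 FREE]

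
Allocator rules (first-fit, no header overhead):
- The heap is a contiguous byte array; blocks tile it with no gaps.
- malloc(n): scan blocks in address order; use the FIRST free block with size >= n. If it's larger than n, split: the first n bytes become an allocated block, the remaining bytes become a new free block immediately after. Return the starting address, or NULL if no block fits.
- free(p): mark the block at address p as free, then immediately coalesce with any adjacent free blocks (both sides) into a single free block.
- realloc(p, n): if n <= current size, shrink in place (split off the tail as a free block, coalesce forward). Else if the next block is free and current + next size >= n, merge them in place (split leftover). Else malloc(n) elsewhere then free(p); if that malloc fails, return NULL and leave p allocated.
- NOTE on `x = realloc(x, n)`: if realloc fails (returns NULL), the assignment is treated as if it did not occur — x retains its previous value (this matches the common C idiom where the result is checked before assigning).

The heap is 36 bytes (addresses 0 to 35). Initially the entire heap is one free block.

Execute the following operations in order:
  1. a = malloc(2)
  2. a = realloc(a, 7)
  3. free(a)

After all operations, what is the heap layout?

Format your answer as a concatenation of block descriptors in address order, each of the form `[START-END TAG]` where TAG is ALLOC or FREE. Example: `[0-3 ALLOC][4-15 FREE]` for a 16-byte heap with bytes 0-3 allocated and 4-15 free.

Answer: [0-35 FREE]

Derivation:
Op 1: a = malloc(2) -> a = 0; heap: [0-1 ALLOC][2-35 FREE]
Op 2: a = realloc(a, 7) -> a = 0; heap: [0-6 ALLOC][7-35 FREE]
Op 3: free(a) -> (freed a); heap: [0-35 FREE]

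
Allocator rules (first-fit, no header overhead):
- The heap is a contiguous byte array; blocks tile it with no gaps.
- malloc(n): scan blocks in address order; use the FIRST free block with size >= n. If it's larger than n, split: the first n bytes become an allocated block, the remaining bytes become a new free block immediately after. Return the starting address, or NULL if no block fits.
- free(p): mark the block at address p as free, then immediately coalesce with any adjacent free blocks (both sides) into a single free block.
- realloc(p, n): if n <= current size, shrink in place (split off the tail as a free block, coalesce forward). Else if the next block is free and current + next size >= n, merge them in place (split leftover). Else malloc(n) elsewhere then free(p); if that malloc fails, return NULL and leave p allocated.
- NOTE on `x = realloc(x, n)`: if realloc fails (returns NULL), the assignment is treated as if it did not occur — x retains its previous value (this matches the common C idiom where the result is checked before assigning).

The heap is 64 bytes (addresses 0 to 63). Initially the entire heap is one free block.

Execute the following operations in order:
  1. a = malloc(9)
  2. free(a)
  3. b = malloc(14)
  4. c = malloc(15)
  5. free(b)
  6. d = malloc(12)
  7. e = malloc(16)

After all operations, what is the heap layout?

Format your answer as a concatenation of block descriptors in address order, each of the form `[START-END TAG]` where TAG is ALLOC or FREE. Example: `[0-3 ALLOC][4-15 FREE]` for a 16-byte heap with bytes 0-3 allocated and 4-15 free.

Op 1: a = malloc(9) -> a = 0; heap: [0-8 ALLOC][9-63 FREE]
Op 2: free(a) -> (freed a); heap: [0-63 FREE]
Op 3: b = malloc(14) -> b = 0; heap: [0-13 ALLOC][14-63 FREE]
Op 4: c = malloc(15) -> c = 14; heap: [0-13 ALLOC][14-28 ALLOC][29-63 FREE]
Op 5: free(b) -> (freed b); heap: [0-13 FREE][14-28 ALLOC][29-63 FREE]
Op 6: d = malloc(12) -> d = 0; heap: [0-11 ALLOC][12-13 FREE][14-28 ALLOC][29-63 FREE]
Op 7: e = malloc(16) -> e = 29; heap: [0-11 ALLOC][12-13 FREE][14-28 ALLOC][29-44 ALLOC][45-63 FREE]

Answer: [0-11 ALLOC][12-13 FREE][14-28 ALLOC][29-44 ALLOC][45-63 FREE]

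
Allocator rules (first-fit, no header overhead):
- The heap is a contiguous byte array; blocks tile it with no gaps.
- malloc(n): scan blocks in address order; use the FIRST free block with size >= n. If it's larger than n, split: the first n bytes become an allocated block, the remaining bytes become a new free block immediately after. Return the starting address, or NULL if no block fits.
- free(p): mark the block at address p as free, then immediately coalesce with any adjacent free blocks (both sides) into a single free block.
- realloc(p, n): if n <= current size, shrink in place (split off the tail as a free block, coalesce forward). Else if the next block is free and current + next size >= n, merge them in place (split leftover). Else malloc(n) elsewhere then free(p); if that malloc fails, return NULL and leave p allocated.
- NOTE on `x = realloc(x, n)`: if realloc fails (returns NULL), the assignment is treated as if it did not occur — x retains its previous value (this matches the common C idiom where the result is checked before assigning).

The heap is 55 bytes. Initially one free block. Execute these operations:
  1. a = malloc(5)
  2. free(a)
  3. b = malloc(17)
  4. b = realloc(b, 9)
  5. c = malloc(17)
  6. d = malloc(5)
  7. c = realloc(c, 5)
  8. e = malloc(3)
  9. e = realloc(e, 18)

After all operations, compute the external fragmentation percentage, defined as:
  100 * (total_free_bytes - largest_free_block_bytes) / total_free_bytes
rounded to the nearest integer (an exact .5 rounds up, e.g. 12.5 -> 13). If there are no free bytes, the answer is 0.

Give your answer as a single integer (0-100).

Answer: 33

Derivation:
Op 1: a = malloc(5) -> a = 0; heap: [0-4 ALLOC][5-54 FREE]
Op 2: free(a) -> (freed a); heap: [0-54 FREE]
Op 3: b = malloc(17) -> b = 0; heap: [0-16 ALLOC][17-54 FREE]
Op 4: b = realloc(b, 9) -> b = 0; heap: [0-8 ALLOC][9-54 FREE]
Op 5: c = malloc(17) -> c = 9; heap: [0-8 ALLOC][9-25 ALLOC][26-54 FREE]
Op 6: d = malloc(5) -> d = 26; heap: [0-8 ALLOC][9-25 ALLOC][26-30 ALLOC][31-54 FREE]
Op 7: c = realloc(c, 5) -> c = 9; heap: [0-8 ALLOC][9-13 ALLOC][14-25 FREE][26-30 ALLOC][31-54 FREE]
Op 8: e = malloc(3) -> e = 14; heap: [0-8 ALLOC][9-13 ALLOC][14-16 ALLOC][17-25 FREE][26-30 ALLOC][31-54 FREE]
Op 9: e = realloc(e, 18) -> e = 31; heap: [0-8 ALLOC][9-13 ALLOC][14-25 FREE][26-30 ALLOC][31-48 ALLOC][49-54 FREE]
Free blocks: [12 6] total_free=18 largest=12 -> 100*(18-12)/18 = 600/18 ≈ 33.333 -> rounds to 33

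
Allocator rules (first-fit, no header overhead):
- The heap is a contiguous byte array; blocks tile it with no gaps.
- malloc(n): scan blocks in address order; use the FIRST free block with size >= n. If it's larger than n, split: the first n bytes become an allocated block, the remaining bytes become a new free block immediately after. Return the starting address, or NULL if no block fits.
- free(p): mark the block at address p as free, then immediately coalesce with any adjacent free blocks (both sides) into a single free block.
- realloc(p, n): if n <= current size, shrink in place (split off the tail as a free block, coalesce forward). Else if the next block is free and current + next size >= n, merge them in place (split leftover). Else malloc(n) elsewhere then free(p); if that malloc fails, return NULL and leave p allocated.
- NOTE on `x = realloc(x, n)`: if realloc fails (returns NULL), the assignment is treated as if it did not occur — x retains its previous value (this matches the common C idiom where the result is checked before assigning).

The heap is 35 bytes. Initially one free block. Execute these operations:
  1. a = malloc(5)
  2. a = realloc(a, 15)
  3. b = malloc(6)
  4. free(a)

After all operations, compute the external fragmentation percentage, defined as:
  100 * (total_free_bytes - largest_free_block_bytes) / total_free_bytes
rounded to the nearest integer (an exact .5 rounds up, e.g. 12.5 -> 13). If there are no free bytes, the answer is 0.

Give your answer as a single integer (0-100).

Answer: 48

Derivation:
Op 1: a = malloc(5) -> a = 0; heap: [0-4 ALLOC][5-34 FREE]
Op 2: a = realloc(a, 15) -> a = 0; heap: [0-14 ALLOC][15-34 FREE]
Op 3: b = malloc(6) -> b = 15; heap: [0-14 ALLOC][15-20 ALLOC][21-34 FREE]
Op 4: free(a) -> (freed a); heap: [0-14 FREE][15-20 ALLOC][21-34 FREE]
Free blocks: [15 14] total_free=29 largest=15 -> 100*(29-15)/29 = 1400/29 ≈ 48.276 -> rounds to 48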